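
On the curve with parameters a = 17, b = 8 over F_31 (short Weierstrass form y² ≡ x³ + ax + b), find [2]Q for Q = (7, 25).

tangent at (7, 25): λ = (3·7² + 17)/(2·25) ≡ 9/19. 19⁻¹ ≡ 18 (mod 31), so λ ≡ 9·18 ≡ 7.
  x = λ² - 7 - 7 = 49 - 14 ≡ 4; y = λ·(7 - 4) - 25 ≡ 27. → (4, 27)

(4, 27)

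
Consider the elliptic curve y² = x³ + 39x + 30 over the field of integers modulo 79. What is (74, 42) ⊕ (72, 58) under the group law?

(76, 53)

(74, 42) + (72, 58). λ = (58 - 42)/(72 - 74) ≡ 16/77 mod 79. 77⁻¹ ≡ 39 (mod 79) since 77·39 = 3003 ≡ 1, so λ ≡ 71.
  x = λ² - 74 - 72 = 5041 - 146 ≡ 76; y = λ·(74 - 76) - 42 ≡ 53. → (76, 53)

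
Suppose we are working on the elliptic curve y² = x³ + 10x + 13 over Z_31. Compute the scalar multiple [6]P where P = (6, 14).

Repeated addition: build up to 6P.
2P: tangent at (6, 14): λ = (3·6² + 10)/(2·14) ≡ 25/28. 28⁻¹ ≡ 10 (mod 31), so λ ≡ 25·10 ≡ 2.
  x = λ² - 6 - 6 = 4 - 12 ≡ 23; y = λ·(6 - 23) - 14 ≡ 14. → (23, 14)
3P: (23, 14) + (6, 14). λ = (14 - 14)/(6 - 23) ≡ 0/14 mod 31. 14⁻¹ ≡ 20 (mod 31), so λ ≡ 0.
  x = λ² - 23 - 6 = 0 - 29 ≡ 2; y = λ·(23 - 2) - 14 ≡ 17. → (2, 17)
4P: (2, 17) + (6, 14). λ = (14 - 17)/(6 - 2) ≡ 28/4 mod 31. 4⁻¹ ≡ 8 (mod 31), so λ ≡ 7.
  x = λ² - 2 - 6 = 49 - 8 ≡ 10; y = λ·(2 - 10) - 17 ≡ 20. → (10, 20)
5P: (10, 20) + (6, 14). λ = (14 - 20)/(6 - 10) ≡ 25/27 mod 31. 27⁻¹ ≡ 23 (mod 31), so λ ≡ 17.
  x = λ² - 10 - 6 = 289 - 16 ≡ 25; y = λ·(10 - 25) - 20 ≡ 4. → (25, 4)
6P: (25, 4) + (6, 14). λ = (14 - 4)/(6 - 25) ≡ 10/12 mod 31. 12⁻¹ ≡ 13 (mod 31), so λ ≡ 6.
  x = λ² - 25 - 6 = 36 - 31 ≡ 5; y = λ·(25 - 5) - 4 ≡ 23. → (5, 23)

(5, 23)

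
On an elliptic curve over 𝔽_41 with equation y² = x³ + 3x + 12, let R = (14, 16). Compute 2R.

(11, 33)

tangent at (14, 16): λ = (3·14² + 3)/(2·16) ≡ 17/32. 32⁻¹ ≡ 9 (mod 41), so λ ≡ 17·9 ≡ 30.
  x = λ² - 14 - 14 = 900 - 28 ≡ 11; y = λ·(14 - 11) - 16 ≡ 33. → (11, 33)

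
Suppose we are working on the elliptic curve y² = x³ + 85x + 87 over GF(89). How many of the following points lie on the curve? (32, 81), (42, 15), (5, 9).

1

(32, 81): 81² ≡ 64, rhs ≡ 64 → on.
(42, 15): 15² ≡ 47, rhs ≡ 48 → off.
(5, 9): 9² ≡ 81, rhs ≡ 14 → off.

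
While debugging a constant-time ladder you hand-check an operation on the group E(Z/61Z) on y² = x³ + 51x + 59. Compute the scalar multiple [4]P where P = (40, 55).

Double-and-add on 4 = (100)₂. Start with P = (40, 55) for the leading 1-bit.
double: tangent at (40, 55): λ = (3·40² + 51)/(2·55) ≡ 32/49. 49⁻¹ ≡ 5 (mod 61), so λ ≡ 32·5 ≡ 38.
  x = λ² - 40 - 40 = 1444 - 80 ≡ 22; y = λ·(40 - 22) - 55 ≡ 19. → (22, 19)
double: tangent at (22, 19): λ = (3·22² + 51)/(2·19) ≡ 39/38. 38⁻¹ ≡ 53 (mod 61) since 38·53 = 2014 ≡ 1, so λ ≡ 39·53 ≡ 54.
  x = λ² - 22 - 22 = 2916 - 44 ≡ 5; y = λ·(22 - 5) - 19 ≡ 45. → (5, 45)

(5, 45)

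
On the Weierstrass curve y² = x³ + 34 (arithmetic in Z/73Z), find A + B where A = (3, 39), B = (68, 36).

(3, 39) + (68, 36). λ = (36 - 39)/(68 - 3) ≡ 70/65 mod 73. 65⁻¹ ≡ 9 (mod 73) since 65·9 = 585 ≡ 1, so λ ≡ 46.
  x = λ² - 3 - 68 = 2116 - 71 ≡ 1; y = λ·(3 - 1) - 39 ≡ 53. → (1, 53)

(1, 53)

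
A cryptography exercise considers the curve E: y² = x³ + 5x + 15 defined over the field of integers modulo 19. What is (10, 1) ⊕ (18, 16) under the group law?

(15, 11)

(10, 1) + (18, 16). λ = (16 - 1)/(18 - 10) ≡ 15/8 mod 19. 8⁻¹ ≡ 12 (mod 19), so λ ≡ 9.
  x = λ² - 10 - 18 = 81 - 28 ≡ 15; y = λ·(10 - 15) - 1 ≡ 11. → (15, 11)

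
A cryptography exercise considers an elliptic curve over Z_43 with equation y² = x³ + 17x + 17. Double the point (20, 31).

(18, 36)

tangent at (20, 31): λ = (3·20² + 17)/(2·31) ≡ 13/19. 19⁻¹ ≡ 34 (mod 43) since 19·34 = 646 ≡ 1, so λ ≡ 13·34 ≡ 12.
  x = λ² - 20 - 20 = 144 - 40 ≡ 18; y = λ·(20 - 18) - 31 ≡ 36. → (18, 36)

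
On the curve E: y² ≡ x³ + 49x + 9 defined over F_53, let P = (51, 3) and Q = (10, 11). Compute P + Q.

(16, 38)

(51, 3) + (10, 11). λ = (11 - 3)/(10 - 51) ≡ 8/12 mod 53. 12⁻¹ ≡ 31 (mod 53), so λ ≡ 36.
  x = λ² - 51 - 10 = 1296 - 61 ≡ 16; y = λ·(51 - 16) - 3 ≡ 38. → (16, 38)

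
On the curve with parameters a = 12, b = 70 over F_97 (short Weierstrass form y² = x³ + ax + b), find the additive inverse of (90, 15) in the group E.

-(90, 15) = (90, -15 mod 97) = (90, 82).

(90, 82)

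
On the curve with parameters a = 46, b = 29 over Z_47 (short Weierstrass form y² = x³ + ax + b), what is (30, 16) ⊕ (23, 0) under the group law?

(28, 2)

(30, 16) + (23, 0). λ = (0 - 16)/(23 - 30) ≡ 31/40 mod 47. 40⁻¹ ≡ 20 (mod 47), so λ ≡ 9.
  x = λ² - 30 - 23 = 81 - 53 ≡ 28; y = λ·(30 - 28) - 16 ≡ 2. → (28, 2)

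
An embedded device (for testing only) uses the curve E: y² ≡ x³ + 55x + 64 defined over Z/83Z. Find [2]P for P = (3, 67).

tangent at (3, 67): λ = (3·3² + 55)/(2·67) ≡ 82/51. 51⁻¹ ≡ 70 (mod 83), so λ ≡ 82·70 ≡ 13.
  x = λ² - 3 - 3 = 169 - 6 ≡ 80; y = λ·(3 - 80) - 67 ≡ 11. → (80, 11)

(80, 11)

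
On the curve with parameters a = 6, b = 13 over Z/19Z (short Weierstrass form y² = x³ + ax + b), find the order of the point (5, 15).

2P: tangent at (5, 15): λ = (3·5² + 6)/(2·15) ≡ 5/11. 11⁻¹ ≡ 7 (mod 19), so λ ≡ 5·7 ≡ 16.
  x = λ² - 5 - 5 = 256 - 10 ≡ 18; y = λ·(5 - 18) - 15 ≡ 5. → (18, 5)
3P: (18, 5) + (5, 15). λ = (15 - 5)/(5 - 18) ≡ 10/6 mod 19. 6⁻¹ ≡ 16 (mod 19) since 6·16 = 96 ≡ 1, so λ ≡ 8.
  x = λ² - 18 - 5 = 64 - 23 ≡ 3; y = λ·(18 - 3) - 5 ≡ 1. → (3, 1)
4P: (3, 1) + (5, 15). λ = (15 - 1)/(5 - 3) ≡ 14/2 mod 19. 2⁻¹ ≡ 10 (mod 19) since 2·10 = 20 ≡ 1, so λ ≡ 7.
  x = λ² - 3 - 5 = 49 - 8 ≡ 3; y = λ·(3 - 3) - 1 ≡ 18. → (3, 18)
5P: (3, 18) + (5, 15). λ = (15 - 18)/(5 - 3) ≡ 16/2 mod 19. 2⁻¹ ≡ 10 (mod 19) since 2·10 = 20 ≡ 1, so λ ≡ 8.
  x = λ² - 3 - 5 = 64 - 8 ≡ 18; y = λ·(3 - 18) - 18 ≡ 14. → (18, 14)
6P: (18, 14) + (5, 15). λ = (15 - 14)/(5 - 18) ≡ 1/6 mod 19. 6⁻¹ ≡ 16 (mod 19), so λ ≡ 16.
  x = λ² - 18 - 5 = 256 - 23 ≡ 5; y = λ·(18 - 5) - 14 ≡ 4. → (5, 4)
7P: (5, 4) + (5, 15): same x and y₁ ≡ -y₂, so the sum is 𝒪.
7P = 𝒪, so the order is 7.

7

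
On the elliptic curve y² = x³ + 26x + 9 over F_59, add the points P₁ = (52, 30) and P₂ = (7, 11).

(19, 39)

(52, 30) + (7, 11). λ = (11 - 30)/(7 - 52) ≡ 40/14 mod 59. 14⁻¹ ≡ 38 (mod 59) since 14·38 = 532 ≡ 1, so λ ≡ 45.
  x = λ² - 52 - 7 = 2025 - 59 ≡ 19; y = λ·(52 - 19) - 30 ≡ 39. → (19, 39)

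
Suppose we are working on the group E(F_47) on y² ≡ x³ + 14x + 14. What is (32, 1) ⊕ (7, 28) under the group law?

(32, 1) + (7, 28). λ = (28 - 1)/(7 - 32) ≡ 27/22 mod 47. 22⁻¹ ≡ 15 (mod 47), so λ ≡ 29.
  x = λ² - 32 - 7 = 841 - 39 ≡ 3; y = λ·(32 - 3) - 1 ≡ 41. → (3, 41)

(3, 41)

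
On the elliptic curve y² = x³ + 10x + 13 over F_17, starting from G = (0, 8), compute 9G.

Double-and-add on 9 = (1001)₂. Start with G = (0, 8) for the leading 1-bit.
double: tangent at (0, 8): λ = (3·0² + 10)/(2·8) ≡ 10/16. 16⁻¹ ≡ 16 (mod 17) since 16·16 = 256 ≡ 1, so λ ≡ 10·16 ≡ 7.
  x = λ² - 0 - 0 = 49 - 0 ≡ 15; y = λ·(0 - 15) - 8 ≡ 6. → (15, 6)
double: tangent at (15, 6): λ = (3·15² + 10)/(2·6) ≡ 5/12. 12⁻¹ ≡ 10 (mod 17) since 12·10 = 120 ≡ 1, so λ ≡ 5·10 ≡ 16.
  x = λ² - 15 - 15 = 256 - 30 ≡ 5; y = λ·(15 - 5) - 6 ≡ 1. → (5, 1)
double: tangent at (5, 1): λ = (3·5² + 10)/(2·1) ≡ 0/2. 2⁻¹ ≡ 9 (mod 17) since 2·9 = 18 ≡ 1, so λ ≡ 0·9 ≡ 0.
  x = λ² - 5 - 5 = 0 - 10 ≡ 7; y = λ·(5 - 7) - 1 ≡ 16. → (7, 16)
add G: (7, 16) + (0, 8). λ = (8 - 16)/(0 - 7) ≡ 9/10 mod 17. 10⁻¹ ≡ 12 (mod 17), so λ ≡ 6.
  x = λ² - 7 - 0 = 36 - 7 ≡ 12; y = λ·(7 - 12) - 16 ≡ 5. → (12, 5)

(12, 5)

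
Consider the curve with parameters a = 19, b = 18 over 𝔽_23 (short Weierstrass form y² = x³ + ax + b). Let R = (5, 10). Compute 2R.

tangent at (5, 10): λ = (3·5² + 19)/(2·10) ≡ 2/20. 20⁻¹ ≡ 15 (mod 23), so λ ≡ 2·15 ≡ 7.
  x = λ² - 5 - 5 = 49 - 10 ≡ 16; y = λ·(5 - 16) - 10 ≡ 5. → (16, 5)

(16, 5)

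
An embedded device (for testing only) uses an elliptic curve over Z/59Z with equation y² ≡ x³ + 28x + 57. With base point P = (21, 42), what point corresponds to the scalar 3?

Repeated addition: build up to 3P.
2P: tangent at (21, 42): λ = (3·21² + 28)/(2·42) ≡ 53/25. 25⁻¹ ≡ 26 (mod 59) since 25·26 = 650 ≡ 1, so λ ≡ 53·26 ≡ 21.
  x = λ² - 21 - 21 = 441 - 42 ≡ 45; y = λ·(21 - 45) - 42 ≡ 44. → (45, 44)
3P: (45, 44) + (21, 42). λ = (42 - 44)/(21 - 45) ≡ 57/35 mod 59. 35⁻¹ ≡ 27 (mod 59), so λ ≡ 5.
  x = λ² - 45 - 21 = 25 - 66 ≡ 18; y = λ·(45 - 18) - 44 ≡ 32. → (18, 32)

(18, 32)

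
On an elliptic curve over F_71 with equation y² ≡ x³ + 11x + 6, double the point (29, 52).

tangent at (29, 52): λ = (3·29² + 11)/(2·52) ≡ 49/33. 33⁻¹ ≡ 28 (mod 71), so λ ≡ 49·28 ≡ 23.
  x = λ² - 29 - 29 = 529 - 58 ≡ 45; y = λ·(29 - 45) - 52 ≡ 6. → (45, 6)

(45, 6)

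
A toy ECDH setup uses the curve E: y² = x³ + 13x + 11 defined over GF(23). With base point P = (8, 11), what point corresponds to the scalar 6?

(14, 4)

Repeated addition: build up to 6P.
2P: tangent at (8, 11): λ = (3·8² + 13)/(2·11) ≡ 21/22. 22⁻¹ ≡ 22 (mod 23) since 22·22 = 484 ≡ 1, so λ ≡ 21·22 ≡ 2.
  x = λ² - 8 - 8 = 4 - 16 ≡ 11; y = λ·(8 - 11) - 11 ≡ 6. → (11, 6)
3P: (11, 6) + (8, 11). λ = (11 - 6)/(8 - 11) ≡ 5/20 mod 23. 20⁻¹ ≡ 15 (mod 23), so λ ≡ 6.
  x = λ² - 11 - 8 = 36 - 19 ≡ 17; y = λ·(11 - 17) - 6 ≡ 4. → (17, 4)
4P: (17, 4) + (8, 11). λ = (11 - 4)/(8 - 17) ≡ 7/14 mod 23. 14⁻¹ ≡ 5 (mod 23), so λ ≡ 12.
  x = λ² - 17 - 8 = 144 - 25 ≡ 4; y = λ·(17 - 4) - 4 ≡ 14. → (4, 14)
5P: (4, 14) + (8, 11). λ = (11 - 14)/(8 - 4) ≡ 20/4 mod 23. 4⁻¹ ≡ 6 (mod 23), so λ ≡ 5.
  x = λ² - 4 - 8 = 25 - 12 ≡ 13; y = λ·(4 - 13) - 14 ≡ 10. → (13, 10)
6P: (13, 10) + (8, 11). λ = (11 - 10)/(8 - 13) ≡ 1/18 mod 23. 18⁻¹ ≡ 9 (mod 23), so λ ≡ 9.
  x = λ² - 13 - 8 = 81 - 21 ≡ 14; y = λ·(13 - 14) - 10 ≡ 4. → (14, 4)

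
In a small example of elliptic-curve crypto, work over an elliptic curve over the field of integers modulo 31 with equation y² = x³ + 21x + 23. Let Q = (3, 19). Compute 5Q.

(23, 26)

Double-and-add on 5 = (101)₂. Start with Q = (3, 19) for the leading 1-bit.
double: tangent at (3, 19): λ = (3·3² + 21)/(2·19) ≡ 17/7. 7⁻¹ ≡ 9 (mod 31), so λ ≡ 17·9 ≡ 29.
  x = λ² - 3 - 3 = 841 - 6 ≡ 29; y = λ·(3 - 29) - 19 ≡ 2. → (29, 2)
double: tangent at (29, 2): λ = (3·29² + 21)/(2·2) ≡ 2/4. 4⁻¹ ≡ 8 (mod 31) since 4·8 = 32 ≡ 1, so λ ≡ 2·8 ≡ 16.
  x = λ² - 29 - 29 = 256 - 58 ≡ 12; y = λ·(29 - 12) - 2 ≡ 22. → (12, 22)
add Q: (12, 22) + (3, 19). λ = (19 - 22)/(3 - 12) ≡ 28/22 mod 31. 22⁻¹ ≡ 24 (mod 31), so λ ≡ 21.
  x = λ² - 12 - 3 = 441 - 15 ≡ 23; y = λ·(12 - 23) - 22 ≡ 26. → (23, 26)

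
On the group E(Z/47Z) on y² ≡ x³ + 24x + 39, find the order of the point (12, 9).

3

2P: tangent at (12, 9): λ = (3·12² + 24)/(2·9) ≡ 33/18. 18⁻¹ ≡ 34 (mod 47) since 18·34 = 612 ≡ 1, so λ ≡ 33·34 ≡ 41.
  x = λ² - 12 - 12 = 1681 - 24 ≡ 12; y = λ·(12 - 12) - 9 ≡ 38. → (12, 38)
3P: (12, 38) + (12, 9): same x and y₁ ≡ -y₂, so the sum is O.
3P = O, so the order is 3.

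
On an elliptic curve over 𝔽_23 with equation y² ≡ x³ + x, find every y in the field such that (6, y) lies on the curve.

none

x³ + 1x + 0 = 222 ≡ 15 (mod 23).
15 is a non-residue mod 23; no y exists.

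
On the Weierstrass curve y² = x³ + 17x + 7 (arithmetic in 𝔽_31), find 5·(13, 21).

(7, 29)

Write Q = (13, 21).
Double-and-add on 5 = (101)₂. Start with Q = (13, 21) for the leading 1-bit.
double: tangent at (13, 21): λ = (3·13² + 17)/(2·21) ≡ 28/11. 11⁻¹ ≡ 17 (mod 31), so λ ≡ 28·17 ≡ 11.
  x = λ² - 13 - 13 = 121 - 26 ≡ 2; y = λ·(13 - 2) - 21 ≡ 7. → (2, 7)
double: tangent at (2, 7): λ = (3·2² + 17)/(2·7) ≡ 29/14. 14⁻¹ ≡ 20 (mod 31) since 14·20 = 280 ≡ 1, so λ ≡ 29·20 ≡ 22.
  x = λ² - 2 - 2 = 484 - 4 ≡ 15; y = λ·(2 - 15) - 7 ≡ 17. → (15, 17)
add Q: (15, 17) + (13, 21). λ = (21 - 17)/(13 - 15) ≡ 4/29 mod 31. 29⁻¹ ≡ 15 (mod 31), so λ ≡ 29.
  x = λ² - 15 - 13 = 841 - 28 ≡ 7; y = λ·(15 - 7) - 17 ≡ 29. → (7, 29)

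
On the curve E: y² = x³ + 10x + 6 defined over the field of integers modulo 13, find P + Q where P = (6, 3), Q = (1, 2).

(5, 5)

(6, 3) + (1, 2). λ = (2 - 3)/(1 - 6) ≡ 12/8 mod 13. 8⁻¹ ≡ 5 (mod 13), so λ ≡ 8.
  x = λ² - 6 - 1 = 64 - 7 ≡ 5; y = λ·(6 - 5) - 3 ≡ 5. → (5, 5)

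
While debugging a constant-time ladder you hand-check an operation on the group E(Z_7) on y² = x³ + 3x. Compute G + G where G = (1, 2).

(2, 0)

tangent at (1, 2): λ = (3·1² + 3)/(2·2) ≡ 6/4. 4⁻¹ ≡ 2 (mod 7) since 4·2 = 8 ≡ 1, so λ ≡ 6·2 ≡ 5.
  x = λ² - 1 - 1 = 25 - 2 ≡ 2; y = λ·(1 - 2) - 2 ≡ 0. → (2, 0)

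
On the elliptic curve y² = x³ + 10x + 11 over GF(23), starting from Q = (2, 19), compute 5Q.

(11, 16)

Double-and-add on 5 = (101)₂. Start with Q = (2, 19) for the leading 1-bit.
double: tangent at (2, 19): λ = (3·2² + 10)/(2·19) ≡ 22/15. 15⁻¹ ≡ 20 (mod 23), so λ ≡ 22·20 ≡ 3.
  x = λ² - 2 - 2 = 9 - 4 ≡ 5; y = λ·(2 - 5) - 19 ≡ 18. → (5, 18)
double: tangent at (5, 18): λ = (3·5² + 10)/(2·18) ≡ 16/13. 13⁻¹ ≡ 16 (mod 23), so λ ≡ 16·16 ≡ 3.
  x = λ² - 5 - 5 = 9 - 10 ≡ 22; y = λ·(5 - 22) - 18 ≡ 0. → (22, 0)
add Q: (22, 0) + (2, 19). λ = (19 - 0)/(2 - 22) ≡ 19/3 mod 23. 3⁻¹ ≡ 8 (mod 23), so λ ≡ 14.
  x = λ² - 22 - 2 = 196 - 24 ≡ 11; y = λ·(22 - 11) - 0 ≡ 16. → (11, 16)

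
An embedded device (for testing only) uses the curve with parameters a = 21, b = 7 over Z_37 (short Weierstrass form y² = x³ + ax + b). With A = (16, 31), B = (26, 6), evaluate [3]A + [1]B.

(14, 23)

First 3A:
Repeated addition: build up to 3A.
2A: tangent at (16, 31): λ = (3·16² + 21)/(2·31) ≡ 12/25. 25⁻¹ ≡ 3 (mod 37) since 25·3 = 75 ≡ 1, so λ ≡ 12·3 ≡ 36.
  x = λ² - 16 - 16 = 1296 - 32 ≡ 6; y = λ·(16 - 6) - 31 ≡ 33. → (6, 33)
3A: (6, 33) + (16, 31). λ = (31 - 33)/(16 - 6) ≡ 35/10 mod 37. 10⁻¹ ≡ 26 (mod 37) since 10·26 = 260 ≡ 1, so λ ≡ 22.
  x = λ² - 6 - 16 = 484 - 22 ≡ 18; y = λ·(6 - 18) - 33 ≡ 36. → (18, 36)
3A = (18, 36).
Finally 3A + B:
(18, 36) + (26, 6). λ = (6 - 36)/(26 - 18) ≡ 7/8 mod 37. 8⁻¹ ≡ 14 (mod 37) since 8·14 = 112 ≡ 1, so λ ≡ 24.
  x = λ² - 18 - 26 = 576 - 44 ≡ 14; y = λ·(18 - 14) - 36 ≡ 23. → (14, 23)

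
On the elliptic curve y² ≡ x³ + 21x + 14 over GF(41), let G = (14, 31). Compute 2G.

(34, 4)

tangent at (14, 31): λ = (3·14² + 21)/(2·31) ≡ 35/21. 21⁻¹ ≡ 2 (mod 41), so λ ≡ 35·2 ≡ 29.
  x = λ² - 14 - 14 = 841 - 28 ≡ 34; y = λ·(14 - 34) - 31 ≡ 4. → (34, 4)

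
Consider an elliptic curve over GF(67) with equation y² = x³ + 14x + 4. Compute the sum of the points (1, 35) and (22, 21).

(1, 35) + (22, 21). λ = (21 - 35)/(22 - 1) ≡ 53/21 mod 67. 21⁻¹ ≡ 16 (mod 67), so λ ≡ 44.
  x = λ² - 1 - 22 = 1936 - 23 ≡ 37; y = λ·(1 - 37) - 35 ≡ 56. → (37, 56)

(37, 56)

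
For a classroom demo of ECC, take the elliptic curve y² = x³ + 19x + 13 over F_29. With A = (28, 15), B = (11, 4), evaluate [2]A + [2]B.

First 2A:
Repeated addition: build up to 2A.
2A: tangent at (28, 15): λ = (3·28² + 19)/(2·15) ≡ 22/1. 1⁻¹ ≡ 1 (mod 29) since 1·1 = 1 ≡ 1, so λ ≡ 22·1 ≡ 22.
  x = λ² - 28 - 28 = 484 - 56 ≡ 22; y = λ·(28 - 22) - 15 ≡ 1. → (22, 1)
2A = (22, 1).
Next 2B:
Repeated addition: build up to 2B.
2B: tangent at (11, 4): λ = (3·11² + 19)/(2·4) ≡ 5/8. 8⁻¹ ≡ 11 (mod 29) since 8·11 = 88 ≡ 1, so λ ≡ 5·11 ≡ 26.
  x = λ² - 11 - 11 = 676 - 22 ≡ 16; y = λ·(11 - 16) - 4 ≡ 11. → (16, 11)
2B = (16, 11).
Finally 2A + 2B:
(22, 1) + (16, 11). λ = (11 - 1)/(16 - 22) ≡ 10/23 mod 29. 23⁻¹ ≡ 24 (mod 29), so λ ≡ 8.
  x = λ² - 22 - 16 = 64 - 38 ≡ 26; y = λ·(22 - 26) - 1 ≡ 25. → (26, 25)

(26, 25)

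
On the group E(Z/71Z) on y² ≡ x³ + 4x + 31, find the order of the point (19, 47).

2P: tangent at (19, 47): λ = (3·19² + 4)/(2·47) ≡ 22/23. 23⁻¹ ≡ 34 (mod 71), so λ ≡ 22·34 ≡ 38.
  x = λ² - 19 - 19 = 1444 - 38 ≡ 57; y = λ·(19 - 57) - 47 ≡ 0. → (57, 0)
3P: (57, 0) + (19, 47). λ = (47 - 0)/(19 - 57) ≡ 47/33 mod 71. 33⁻¹ ≡ 28 (mod 71), so λ ≡ 38.
  x = λ² - 57 - 19 = 1444 - 76 ≡ 19; y = λ·(57 - 19) - 0 ≡ 24. → (19, 24)
4P: (19, 24) + (19, 47): same x and y₁ ≡ -y₂, so the sum is O.
4P = O, so the order is 4.

4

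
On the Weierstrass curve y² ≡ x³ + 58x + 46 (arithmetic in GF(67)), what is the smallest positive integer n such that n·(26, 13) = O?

11

2P: tangent at (26, 13): λ = (3·26² + 58)/(2·13) ≡ 9/26. 26⁻¹ ≡ 49 (mod 67), so λ ≡ 9·49 ≡ 39.
  x = λ² - 26 - 26 = 1521 - 52 ≡ 62; y = λ·(26 - 62) - 13 ≡ 57. → (62, 57)
3P: (62, 57) + (26, 13). λ = (13 - 57)/(26 - 62) ≡ 23/31 mod 67. 31⁻¹ ≡ 13 (mod 67), so λ ≡ 31.
  x = λ² - 62 - 26 = 961 - 88 ≡ 2; y = λ·(62 - 2) - 57 ≡ 61. → (2, 61)
4P: (2, 61) + (26, 13). λ = (13 - 61)/(26 - 2) ≡ 19/24 mod 67. 24⁻¹ ≡ 14 (mod 67) since 24·14 = 336 ≡ 1, so λ ≡ 65.
  x = λ² - 2 - 26 = 4225 - 28 ≡ 43; y = λ·(2 - 43) - 61 ≡ 21. → (43, 21)
5P: (43, 21) + (26, 13). λ = (13 - 21)/(26 - 43) ≡ 59/50 mod 67. 50⁻¹ ≡ 63 (mod 67), so λ ≡ 32.
  x = λ² - 43 - 26 = 1024 - 69 ≡ 17; y = λ·(43 - 17) - 21 ≡ 7. → (17, 7)
6P: (17, 7) + (26, 13). λ = (13 - 7)/(26 - 17) ≡ 6/9 mod 67. 9⁻¹ ≡ 15 (mod 67) since 9·15 = 135 ≡ 1, so λ ≡ 23.
  x = λ² - 17 - 26 = 529 - 43 ≡ 17; y = λ·(17 - 17) - 7 ≡ 60. → (17, 60)
7P: (17, 60) + (26, 13). λ = (13 - 60)/(26 - 17) ≡ 20/9 mod 67. 9⁻¹ ≡ 15 (mod 67) since 9·15 = 135 ≡ 1, so λ ≡ 32.
  x = λ² - 17 - 26 = 1024 - 43 ≡ 43; y = λ·(17 - 43) - 60 ≡ 46. → (43, 46)
8P: (43, 46) + (26, 13). λ = (13 - 46)/(26 - 43) ≡ 34/50 mod 67. 50⁻¹ ≡ 63 (mod 67) since 50·63 = 3150 ≡ 1, so λ ≡ 65.
  x = λ² - 43 - 26 = 4225 - 69 ≡ 2; y = λ·(43 - 2) - 46 ≡ 6. → (2, 6)
9P: (2, 6) + (26, 13). λ = (13 - 6)/(26 - 2) ≡ 7/24 mod 67. 24⁻¹ ≡ 14 (mod 67), so λ ≡ 31.
  x = λ² - 2 - 26 = 961 - 28 ≡ 62; y = λ·(2 - 62) - 6 ≡ 10. → (62, 10)
10P: (62, 10) + (26, 13). λ = (13 - 10)/(26 - 62) ≡ 3/31 mod 67. 31⁻¹ ≡ 13 (mod 67), so λ ≡ 39.
  x = λ² - 62 - 26 = 1521 - 88 ≡ 26; y = λ·(62 - 26) - 10 ≡ 54. → (26, 54)
11P: (26, 54) + (26, 13): same x and y₁ ≡ -y₂, so the sum is O.
11P = O, so the order is 11.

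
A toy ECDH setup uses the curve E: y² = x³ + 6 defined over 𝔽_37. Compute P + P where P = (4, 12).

(33, 4)

tangent at (4, 12): λ = (3·4² + 0)/(2·12) ≡ 11/24. 24⁻¹ ≡ 17 (mod 37) since 24·17 = 408 ≡ 1, so λ ≡ 11·17 ≡ 2.
  x = λ² - 4 - 4 = 4 - 8 ≡ 33; y = λ·(4 - 33) - 12 ≡ 4. → (33, 4)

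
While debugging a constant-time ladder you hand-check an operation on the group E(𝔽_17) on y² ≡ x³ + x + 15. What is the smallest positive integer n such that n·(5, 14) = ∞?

2P: tangent at (5, 14): λ = (3·5² + 1)/(2·14) ≡ 8/11. 11⁻¹ ≡ 14 (mod 17), so λ ≡ 8·14 ≡ 10.
  x = λ² - 5 - 5 = 100 - 10 ≡ 5; y = λ·(5 - 5) - 14 ≡ 3. → (5, 3)
3P: (5, 3) + (5, 14): same x and y₁ ≡ -y₂, so the sum is ∞.
3P = ∞, so the order is 3.

3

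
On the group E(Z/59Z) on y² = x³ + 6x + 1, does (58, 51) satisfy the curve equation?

y² = 51² ≡ 5; x³ + 6x + 1 = 195461 ≡ 53 (mod 59). 5 ≠ 53.

no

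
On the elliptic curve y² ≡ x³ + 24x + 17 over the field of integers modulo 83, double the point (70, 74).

(4, 54)

tangent at (70, 74): λ = (3·70² + 24)/(2·74) ≡ 33/65. 65⁻¹ ≡ 23 (mod 83), so λ ≡ 33·23 ≡ 12.
  x = λ² - 70 - 70 = 144 - 140 ≡ 4; y = λ·(70 - 4) - 74 ≡ 54. → (4, 54)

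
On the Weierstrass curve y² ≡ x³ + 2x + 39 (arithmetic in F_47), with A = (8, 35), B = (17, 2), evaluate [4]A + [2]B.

First 4A:
Double-and-add on 4 = (100)₂. Start with A = (8, 35) for the leading 1-bit.
double: tangent at (8, 35): λ = (3·8² + 2)/(2·35) ≡ 6/23. 23⁻¹ ≡ 45 (mod 47), so λ ≡ 6·45 ≡ 35.
  x = λ² - 8 - 8 = 1225 - 16 ≡ 34; y = λ·(8 - 34) - 35 ≡ 42. → (34, 42)
double: tangent at (34, 42): λ = (3·34² + 2)/(2·42) ≡ 39/37. 37⁻¹ ≡ 14 (mod 47), so λ ≡ 39·14 ≡ 29.
  x = λ² - 34 - 34 = 841 - 68 ≡ 21; y = λ·(34 - 21) - 42 ≡ 6. → (21, 6)
4A = (21, 6).
Next 2B:
Repeated addition: build up to 2B.
2B: tangent at (17, 2): λ = (3·17² + 2)/(2·2) ≡ 23/4. 4⁻¹ ≡ 12 (mod 47), so λ ≡ 23·12 ≡ 41.
  x = λ² - 17 - 17 = 1681 - 34 ≡ 2; y = λ·(17 - 2) - 2 ≡ 2. → (2, 2)
2B = (2, 2).
Finally 4A + 2B:
(21, 6) + (2, 2). λ = (2 - 6)/(2 - 21) ≡ 43/28 mod 47. 28⁻¹ ≡ 42 (mod 47), so λ ≡ 20.
  x = λ² - 21 - 2 = 400 - 23 ≡ 1; y = λ·(21 - 1) - 6 ≡ 18. → (1, 18)

(1, 18)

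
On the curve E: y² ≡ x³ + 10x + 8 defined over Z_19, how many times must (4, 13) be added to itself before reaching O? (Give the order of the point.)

2P: tangent at (4, 13): λ = (3·4² + 10)/(2·13) ≡ 1/7. 7⁻¹ ≡ 11 (mod 19), so λ ≡ 1·11 ≡ 11.
  x = λ² - 4 - 4 = 121 - 8 ≡ 18; y = λ·(4 - 18) - 13 ≡ 4. → (18, 4)
3P: (18, 4) + (4, 13). λ = (13 - 4)/(4 - 18) ≡ 9/5 mod 19. 5⁻¹ ≡ 4 (mod 19) since 5·4 = 20 ≡ 1, so λ ≡ 17.
  x = λ² - 18 - 4 = 289 - 22 ≡ 1; y = λ·(18 - 1) - 4 ≡ 0. → (1, 0)
4P: (1, 0) + (4, 13). λ = (13 - 0)/(4 - 1) ≡ 13/3 mod 19. 3⁻¹ ≡ 13 (mod 19) since 3·13 = 39 ≡ 1, so λ ≡ 17.
  x = λ² - 1 - 4 = 289 - 5 ≡ 18; y = λ·(1 - 18) - 0 ≡ 15. → (18, 15)
5P: (18, 15) + (4, 13). λ = (13 - 15)/(4 - 18) ≡ 17/5 mod 19. 5⁻¹ ≡ 4 (mod 19), so λ ≡ 11.
  x = λ² - 18 - 4 = 121 - 22 ≡ 4; y = λ·(18 - 4) - 15 ≡ 6. → (4, 6)
6P: (4, 6) + (4, 13): same x and y₁ ≡ -y₂, so the sum is O.
6P = O, so the order is 6.

6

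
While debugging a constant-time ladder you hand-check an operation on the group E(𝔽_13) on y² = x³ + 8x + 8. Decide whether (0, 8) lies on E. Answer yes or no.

no

y² = 8² ≡ 12; x³ + 8x + 8 = 8 ≡ 8 (mod 13). 12 ≠ 8.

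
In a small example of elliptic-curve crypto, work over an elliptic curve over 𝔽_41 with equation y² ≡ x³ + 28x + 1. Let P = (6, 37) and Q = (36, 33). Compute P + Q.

(6, 37) + (36, 33). λ = (33 - 37)/(36 - 6) ≡ 37/30 mod 41. 30⁻¹ ≡ 26 (mod 41), so λ ≡ 19.
  x = λ² - 6 - 36 = 361 - 42 ≡ 32; y = λ·(6 - 32) - 37 ≡ 2. → (32, 2)

(32, 2)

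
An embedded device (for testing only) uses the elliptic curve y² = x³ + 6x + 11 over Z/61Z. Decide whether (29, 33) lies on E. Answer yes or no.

y² = 33² ≡ 52; x³ + 6x + 11 = 24574 ≡ 52 (mod 61). 52 = 52.

yes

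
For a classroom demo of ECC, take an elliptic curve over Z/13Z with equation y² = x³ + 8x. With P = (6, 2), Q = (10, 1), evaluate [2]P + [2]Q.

First 2P:
Repeated addition: build up to 2P.
2P: tangent at (6, 2): λ = (3·6² + 8)/(2·2) ≡ 12/4. 4⁻¹ ≡ 10 (mod 13), so λ ≡ 12·10 ≡ 3.
  x = λ² - 6 - 6 = 9 - 12 ≡ 10; y = λ·(6 - 10) - 2 ≡ 12. → (10, 12)
2P = (10, 12).
Next 2Q:
Repeated addition: build up to 2Q.
2Q: tangent at (10, 1): λ = (3·10² + 8)/(2·1) ≡ 9/2. 2⁻¹ ≡ 7 (mod 13), so λ ≡ 9·7 ≡ 11.
  x = λ² - 10 - 10 = 121 - 20 ≡ 10; y = λ·(10 - 10) - 1 ≡ 12. → (10, 12)
2Q = (10, 12).
Finally 2P + 2Q:
tangent at (10, 12): λ = (3·10² + 8)/(2·12) ≡ 9/11. 11⁻¹ ≡ 6 (mod 13) since 11·6 = 66 ≡ 1, so λ ≡ 9·6 ≡ 2.
  x = λ² - 10 - 10 = 4 - 20 ≡ 10; y = λ·(10 - 10) - 12 ≡ 1. → (10, 1)

(10, 1)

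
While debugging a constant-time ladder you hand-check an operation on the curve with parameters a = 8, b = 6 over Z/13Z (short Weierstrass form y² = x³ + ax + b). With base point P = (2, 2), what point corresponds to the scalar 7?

(9, 12)

Double-and-add on 7 = (111)₂. Start with P = (2, 2) for the leading 1-bit.
double: tangent at (2, 2): λ = (3·2² + 8)/(2·2) ≡ 7/4. 4⁻¹ ≡ 10 (mod 13), so λ ≡ 7·10 ≡ 5.
  x = λ² - 2 - 2 = 25 - 4 ≡ 8; y = λ·(2 - 8) - 2 ≡ 7. → (8, 7)
add P: (8, 7) + (2, 2). λ = (2 - 7)/(2 - 8) ≡ 8/7 mod 13. 7⁻¹ ≡ 2 (mod 13), so λ ≡ 3.
  x = λ² - 8 - 2 = 9 - 10 ≡ 12; y = λ·(8 - 12) - 7 ≡ 7. → (12, 7)
double: tangent at (12, 7): λ = (3·12² + 8)/(2·7) ≡ 11/1. 1⁻¹ ≡ 1 (mod 13), so λ ≡ 11·1 ≡ 11.
  x = λ² - 12 - 12 = 121 - 24 ≡ 6; y = λ·(12 - 6) - 7 ≡ 7. → (6, 7)
add P: (6, 7) + (2, 2). λ = (2 - 7)/(2 - 6) ≡ 8/9 mod 13. 9⁻¹ ≡ 3 (mod 13), so λ ≡ 11.
  x = λ² - 6 - 2 = 121 - 8 ≡ 9; y = λ·(6 - 9) - 7 ≡ 12. → (9, 12)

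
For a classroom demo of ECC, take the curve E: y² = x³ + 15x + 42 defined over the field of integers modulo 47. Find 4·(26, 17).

(11, 9)

Write G = (26, 17).
Double-and-add on 4 = (100)₂. Start with G = (26, 17) for the leading 1-bit.
double: tangent at (26, 17): λ = (3·26² + 15)/(2·17) ≡ 22/34. 34⁻¹ ≡ 18 (mod 47), so λ ≡ 22·18 ≡ 20.
  x = λ² - 26 - 26 = 400 - 52 ≡ 19; y = λ·(26 - 19) - 17 ≡ 29. → (19, 29)
double: tangent at (19, 29): λ = (3·19² + 15)/(2·29) ≡ 17/11. 11⁻¹ ≡ 30 (mod 47), so λ ≡ 17·30 ≡ 40.
  x = λ² - 19 - 19 = 1600 - 38 ≡ 11; y = λ·(19 - 11) - 29 ≡ 9. → (11, 9)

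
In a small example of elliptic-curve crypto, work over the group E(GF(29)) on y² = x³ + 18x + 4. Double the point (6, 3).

(23, 17)

tangent at (6, 3): λ = (3·6² + 18)/(2·3) ≡ 10/6. 6⁻¹ ≡ 5 (mod 29) since 6·5 = 30 ≡ 1, so λ ≡ 10·5 ≡ 21.
  x = λ² - 6 - 6 = 441 - 12 ≡ 23; y = λ·(6 - 23) - 3 ≡ 17. → (23, 17)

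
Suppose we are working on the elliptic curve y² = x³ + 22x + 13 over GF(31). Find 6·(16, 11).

Write Q = (16, 11).
Double-and-add on 6 = (110)₂. Start with Q = (16, 11) for the leading 1-bit.
double: tangent at (16, 11): λ = (3·16² + 22)/(2·11) ≡ 15/22. 22⁻¹ ≡ 24 (mod 31), so λ ≡ 15·24 ≡ 19.
  x = λ² - 16 - 16 = 361 - 32 ≡ 19; y = λ·(16 - 19) - 11 ≡ 25. → (19, 25)
add Q: (19, 25) + (16, 11). λ = (11 - 25)/(16 - 19) ≡ 17/28 mod 31. 28⁻¹ ≡ 10 (mod 31) since 28·10 = 280 ≡ 1, so λ ≡ 15.
  x = λ² - 19 - 16 = 225 - 35 ≡ 4; y = λ·(19 - 4) - 25 ≡ 14. → (4, 14)
double: tangent at (4, 14): λ = (3·4² + 22)/(2·14) ≡ 8/28. 28⁻¹ ≡ 10 (mod 31) since 28·10 = 280 ≡ 1, so λ ≡ 8·10 ≡ 18.
  x = λ² - 4 - 4 = 324 - 8 ≡ 6; y = λ·(4 - 6) - 14 ≡ 12. → (6, 12)

(6, 12)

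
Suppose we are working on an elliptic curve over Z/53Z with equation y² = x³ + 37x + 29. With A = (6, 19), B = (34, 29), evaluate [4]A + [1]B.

(42, 26)

First 4A:
Repeated addition: build up to 4A.
2A: tangent at (6, 19): λ = (3·6² + 37)/(2·19) ≡ 39/38. 38⁻¹ ≡ 7 (mod 53) since 38·7 = 266 ≡ 1, so λ ≡ 39·7 ≡ 8.
  x = λ² - 6 - 6 = 64 - 12 ≡ 52; y = λ·(6 - 52) - 19 ≡ 37. → (52, 37)
3A: (52, 37) + (6, 19). λ = (19 - 37)/(6 - 52) ≡ 35/7 mod 53. 7⁻¹ ≡ 38 (mod 53), so λ ≡ 5.
  x = λ² - 52 - 6 = 25 - 58 ≡ 20; y = λ·(52 - 20) - 37 ≡ 17. → (20, 17)
4A: (20, 17) + (6, 19). λ = (19 - 17)/(6 - 20) ≡ 2/39 mod 53. 39⁻¹ ≡ 34 (mod 53), so λ ≡ 15.
  x = λ² - 20 - 6 = 225 - 26 ≡ 40; y = λ·(20 - 40) - 17 ≡ 1. → (40, 1)
4A = (40, 1).
Finally 4A + B:
(40, 1) + (34, 29). λ = (29 - 1)/(34 - 40) ≡ 28/47 mod 53. 47⁻¹ ≡ 44 (mod 53), so λ ≡ 13.
  x = λ² - 40 - 34 = 169 - 74 ≡ 42; y = λ·(40 - 42) - 1 ≡ 26. → (42, 26)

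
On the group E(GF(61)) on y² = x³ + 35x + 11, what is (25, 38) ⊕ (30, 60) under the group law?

(40, 18)

(25, 38) + (30, 60). λ = (60 - 38)/(30 - 25) ≡ 22/5 mod 61. 5⁻¹ ≡ 49 (mod 61) since 5·49 = 245 ≡ 1, so λ ≡ 41.
  x = λ² - 25 - 30 = 1681 - 55 ≡ 40; y = λ·(25 - 40) - 38 ≡ 18. → (40, 18)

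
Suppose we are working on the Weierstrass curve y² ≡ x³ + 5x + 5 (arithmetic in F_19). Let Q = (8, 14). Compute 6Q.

(9, 0)

Repeated addition: build up to 6Q.
2Q: tangent at (8, 14): λ = (3·8² + 5)/(2·14) ≡ 7/9. 9⁻¹ ≡ 17 (mod 19), so λ ≡ 7·17 ≡ 5.
  x = λ² - 8 - 8 = 25 - 16 ≡ 9; y = λ·(8 - 9) - 14 ≡ 0. → (9, 0)
3Q: (9, 0) + (8, 14). λ = (14 - 0)/(8 - 9) ≡ 14/18 mod 19. 18⁻¹ ≡ 18 (mod 19), so λ ≡ 5.
  x = λ² - 9 - 8 = 25 - 17 ≡ 8; y = λ·(9 - 8) - 0 ≡ 5. → (8, 5)
4Q: (8, 5) + (8, 14): same x and y₁ ≡ -y₂, so the sum is O.
5Q: O + (8, 14) = (8, 14) (identity).
6Q: tangent at (8, 14): λ = (3·8² + 5)/(2·14) ≡ 7/9. 9⁻¹ ≡ 17 (mod 19), so λ ≡ 7·17 ≡ 5.
  x = λ² - 8 - 8 = 25 - 16 ≡ 9; y = λ·(8 - 9) - 14 ≡ 0. → (9, 0)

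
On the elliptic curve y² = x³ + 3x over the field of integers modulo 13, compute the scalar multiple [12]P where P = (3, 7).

(10, 4)

Double-and-add on 12 = (1100)₂. Start with P = (3, 7) for the leading 1-bit.
double: tangent at (3, 7): λ = (3·3² + 3)/(2·7) ≡ 4/1. 1⁻¹ ≡ 1 (mod 13), so λ ≡ 4·1 ≡ 4.
  x = λ² - 3 - 3 = 16 - 6 ≡ 10; y = λ·(3 - 10) - 7 ≡ 4. → (10, 4)
add P: (10, 4) + (3, 7). λ = (7 - 4)/(3 - 10) ≡ 3/6 mod 13. 6⁻¹ ≡ 11 (mod 13), so λ ≡ 7.
  x = λ² - 10 - 3 = 49 - 13 ≡ 10; y = λ·(10 - 10) - 4 ≡ 9. → (10, 9)
double: tangent at (10, 9): λ = (3·10² + 3)/(2·9) ≡ 4/5. 5⁻¹ ≡ 8 (mod 13) since 5·8 = 40 ≡ 1, so λ ≡ 4·8 ≡ 6.
  x = λ² - 10 - 10 = 36 - 20 ≡ 3; y = λ·(10 - 3) - 9 ≡ 7. → (3, 7)
double: tangent at (3, 7): λ = (3·3² + 3)/(2·7) ≡ 4/1. 1⁻¹ ≡ 1 (mod 13) since 1·1 = 1 ≡ 1, so λ ≡ 4·1 ≡ 4.
  x = λ² - 3 - 3 = 16 - 6 ≡ 10; y = λ·(3 - 10) - 7 ≡ 4. → (10, 4)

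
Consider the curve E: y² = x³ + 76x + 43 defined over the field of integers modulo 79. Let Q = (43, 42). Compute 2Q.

tangent at (43, 42): λ = (3·43² + 76)/(2·42) ≡ 14/5. 5⁻¹ ≡ 16 (mod 79), so λ ≡ 14·16 ≡ 66.
  x = λ² - 43 - 43 = 4356 - 86 ≡ 4; y = λ·(43 - 4) - 42 ≡ 4. → (4, 4)

(4, 4)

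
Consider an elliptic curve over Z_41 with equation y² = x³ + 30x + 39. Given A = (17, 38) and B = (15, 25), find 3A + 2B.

(38, 2)

First 3A:
Repeated addition: build up to 3A.
2A: tangent at (17, 38): λ = (3·17² + 30)/(2·38) ≡ 36/35. 35⁻¹ ≡ 34 (mod 41) since 35·34 = 1190 ≡ 1, so λ ≡ 36·34 ≡ 35.
  x = λ² - 17 - 17 = 1225 - 34 ≡ 2; y = λ·(17 - 2) - 38 ≡ 36. → (2, 36)
3A: (2, 36) + (17, 38). λ = (38 - 36)/(17 - 2) ≡ 2/15 mod 41. 15⁻¹ ≡ 11 (mod 41), so λ ≡ 22.
  x = λ² - 2 - 17 = 484 - 19 ≡ 14; y = λ·(2 - 14) - 36 ≡ 28. → (14, 28)
3A = (14, 28).
Next 2B:
Repeated addition: build up to 2B.
2B: tangent at (15, 25): λ = (3·15² + 30)/(2·25) ≡ 8/9. 9⁻¹ ≡ 32 (mod 41), so λ ≡ 8·32 ≡ 10.
  x = λ² - 15 - 15 = 100 - 30 ≡ 29; y = λ·(15 - 29) - 25 ≡ 40. → (29, 40)
2B = (29, 40).
Finally 3A + 2B:
(14, 28) + (29, 40). λ = (40 - 28)/(29 - 14) ≡ 12/15 mod 41. 15⁻¹ ≡ 11 (mod 41) since 15·11 = 165 ≡ 1, so λ ≡ 9.
  x = λ² - 14 - 29 = 81 - 43 ≡ 38; y = λ·(14 - 38) - 28 ≡ 2. → (38, 2)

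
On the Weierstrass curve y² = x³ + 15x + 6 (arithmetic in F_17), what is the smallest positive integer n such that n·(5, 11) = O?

12

2P: tangent at (5, 11): λ = (3·5² + 15)/(2·11) ≡ 5/5. 5⁻¹ ≡ 7 (mod 17) since 5·7 = 35 ≡ 1, so λ ≡ 5·7 ≡ 1.
  x = λ² - 5 - 5 = 1 - 10 ≡ 8; y = λ·(5 - 8) - 11 ≡ 3. → (8, 3)
3P: (8, 3) + (5, 11). λ = (11 - 3)/(5 - 8) ≡ 8/14 mod 17. 14⁻¹ ≡ 11 (mod 17), so λ ≡ 3.
  x = λ² - 8 - 5 = 9 - 13 ≡ 13; y = λ·(8 - 13) - 3 ≡ 16. → (13, 16)
4P: (13, 16) + (5, 11). λ = (11 - 16)/(5 - 13) ≡ 12/9 mod 17. 9⁻¹ ≡ 2 (mod 17), so λ ≡ 7.
  x = λ² - 13 - 5 = 49 - 18 ≡ 14; y = λ·(13 - 14) - 16 ≡ 11. → (14, 11)
5P: (14, 11) + (5, 11). λ = (11 - 11)/(5 - 14) ≡ 0/8 mod 17. 8⁻¹ ≡ 15 (mod 17), so λ ≡ 0.
  x = λ² - 14 - 5 = 0 - 19 ≡ 15; y = λ·(14 - 15) - 11 ≡ 6. → (15, 6)
6P: (15, 6) + (5, 11). λ = (11 - 6)/(5 - 15) ≡ 5/7 mod 17. 7⁻¹ ≡ 5 (mod 17), so λ ≡ 8.
  x = λ² - 15 - 5 = 64 - 20 ≡ 10; y = λ·(15 - 10) - 6 ≡ 0. → (10, 0)
7P: (10, 0) + (5, 11). λ = (11 - 0)/(5 - 10) ≡ 11/12 mod 17. 12⁻¹ ≡ 10 (mod 17), so λ ≡ 8.
  x = λ² - 10 - 5 = 64 - 15 ≡ 15; y = λ·(10 - 15) - 0 ≡ 11. → (15, 11)
8P: (15, 11) + (5, 11). λ = (11 - 11)/(5 - 15) ≡ 0/7 mod 17. 7⁻¹ ≡ 5 (mod 17) since 7·5 = 35 ≡ 1, so λ ≡ 0.
  x = λ² - 15 - 5 = 0 - 20 ≡ 14; y = λ·(15 - 14) - 11 ≡ 6. → (14, 6)
9P: (14, 6) + (5, 11). λ = (11 - 6)/(5 - 14) ≡ 5/8 mod 17. 8⁻¹ ≡ 15 (mod 17), so λ ≡ 7.
  x = λ² - 14 - 5 = 49 - 19 ≡ 13; y = λ·(14 - 13) - 6 ≡ 1. → (13, 1)
10P: (13, 1) + (5, 11). λ = (11 - 1)/(5 - 13) ≡ 10/9 mod 17. 9⁻¹ ≡ 2 (mod 17) since 9·2 = 18 ≡ 1, so λ ≡ 3.
  x = λ² - 13 - 5 = 9 - 18 ≡ 8; y = λ·(13 - 8) - 1 ≡ 14. → (8, 14)
11P: (8, 14) + (5, 11). λ = (11 - 14)/(5 - 8) ≡ 14/14 mod 17. 14⁻¹ ≡ 11 (mod 17), so λ ≡ 1.
  x = λ² - 8 - 5 = 1 - 13 ≡ 5; y = λ·(8 - 5) - 14 ≡ 6. → (5, 6)
12P: (5, 6) + (5, 11): same x and y₁ ≡ -y₂, so the sum is O.
12P = O, so the order is 12.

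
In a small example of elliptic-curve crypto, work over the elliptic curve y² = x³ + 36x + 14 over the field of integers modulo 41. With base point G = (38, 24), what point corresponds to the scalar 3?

Repeated addition: build up to 3G.
2G: tangent at (38, 24): λ = (3·38² + 36)/(2·24) ≡ 22/7. 7⁻¹ ≡ 6 (mod 41), so λ ≡ 22·6 ≡ 9.
  x = λ² - 38 - 38 = 81 - 76 ≡ 5; y = λ·(38 - 5) - 24 ≡ 27. → (5, 27)
3G: (5, 27) + (38, 24). λ = (24 - 27)/(38 - 5) ≡ 38/33 mod 41. 33⁻¹ ≡ 5 (mod 41), so λ ≡ 26.
  x = λ² - 5 - 38 = 676 - 43 ≡ 18; y = λ·(5 - 18) - 27 ≡ 4. → (18, 4)

(18, 4)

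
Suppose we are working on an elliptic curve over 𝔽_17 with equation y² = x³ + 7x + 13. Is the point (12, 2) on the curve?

no

y² = 2² ≡ 4; x³ + 7x + 13 = 1825 ≡ 6 (mod 17). 4 ≠ 6.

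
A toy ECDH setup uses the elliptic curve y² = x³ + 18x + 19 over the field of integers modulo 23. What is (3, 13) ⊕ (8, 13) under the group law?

(12, 10)

(3, 13) + (8, 13). λ = (13 - 13)/(8 - 3) ≡ 0/5 mod 23. 5⁻¹ ≡ 14 (mod 23), so λ ≡ 0.
  x = λ² - 3 - 8 = 0 - 11 ≡ 12; y = λ·(3 - 12) - 13 ≡ 10. → (12, 10)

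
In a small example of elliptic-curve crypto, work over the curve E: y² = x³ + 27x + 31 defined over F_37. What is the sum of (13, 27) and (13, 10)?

O

The two points share x = 13 and their y-coordinates satisfy 27 + 10 ≡ 0 (mod 37), so they are inverses. Their sum is ∞.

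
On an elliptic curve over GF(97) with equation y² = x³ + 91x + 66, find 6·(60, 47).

Write G = (60, 47).
Repeated addition: build up to 6G.
2G: tangent at (60, 47): λ = (3·60² + 91)/(2·47) ≡ 27/94. 94⁻¹ ≡ 32 (mod 97), so λ ≡ 27·32 ≡ 88.
  x = λ² - 60 - 60 = 7744 - 120 ≡ 58; y = λ·(60 - 58) - 47 ≡ 32. → (58, 32)
3G: (58, 32) + (60, 47). λ = (47 - 32)/(60 - 58) ≡ 15/2 mod 97. 2⁻¹ ≡ 49 (mod 97), so λ ≡ 56.
  x = λ² - 58 - 60 = 3136 - 118 ≡ 11; y = λ·(58 - 11) - 32 ≡ 78. → (11, 78)
4G: (11, 78) + (60, 47). λ = (47 - 78)/(60 - 11) ≡ 66/49 mod 97. 49⁻¹ ≡ 2 (mod 97) since 49·2 = 98 ≡ 1, so λ ≡ 35.
  x = λ² - 11 - 60 = 1225 - 71 ≡ 87; y = λ·(11 - 87) - 78 ≡ 75. → (87, 75)
5G: (87, 75) + (60, 47). λ = (47 - 75)/(60 - 87) ≡ 69/70 mod 97. 70⁻¹ ≡ 79 (mod 97), so λ ≡ 19.
  x = λ² - 87 - 60 = 361 - 147 ≡ 20; y = λ·(87 - 20) - 75 ≡ 34. → (20, 34)
6G: (20, 34) + (60, 47). λ = (47 - 34)/(60 - 20) ≡ 13/40 mod 97. 40⁻¹ ≡ 17 (mod 97) since 40·17 = 680 ≡ 1, so λ ≡ 27.
  x = λ² - 20 - 60 = 729 - 80 ≡ 67; y = λ·(20 - 67) - 34 ≡ 55. → (67, 55)

(67, 55)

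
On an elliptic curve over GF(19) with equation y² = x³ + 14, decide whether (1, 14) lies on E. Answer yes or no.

y² = 14² ≡ 6; x³ + 0x + 14 = 15 ≡ 15 (mod 19). 6 ≠ 15.

no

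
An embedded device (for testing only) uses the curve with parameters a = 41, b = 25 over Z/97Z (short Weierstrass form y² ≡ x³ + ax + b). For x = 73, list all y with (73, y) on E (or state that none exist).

x³ + 41x + 25 = 392035 ≡ 58 (mod 97).
58 is a non-residue mod 97; no y exists.

none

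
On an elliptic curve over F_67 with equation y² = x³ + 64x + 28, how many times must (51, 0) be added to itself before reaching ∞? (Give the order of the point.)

2P: (51, 0) + (51, 0): same x and y₁ ≡ -y₂, so the sum is ∞.
2P = ∞, so the order is 2.

2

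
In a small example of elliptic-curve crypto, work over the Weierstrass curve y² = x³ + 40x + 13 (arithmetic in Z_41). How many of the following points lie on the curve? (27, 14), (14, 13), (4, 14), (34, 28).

2

(27, 14): 14² ≡ 32, rhs ≡ 30 → off.
(14, 13): 13² ≡ 5, rhs ≡ 37 → off.
(4, 14): 14² ≡ 32, rhs ≡ 32 → on.
(34, 28): 28² ≡ 5, rhs ≡ 5 → on.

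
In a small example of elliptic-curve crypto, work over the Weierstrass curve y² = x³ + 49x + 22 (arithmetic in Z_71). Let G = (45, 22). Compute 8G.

Double-and-add on 8 = (1000)₂. Start with G = (45, 22) for the leading 1-bit.
double: tangent at (45, 22): λ = (3·45² + 49)/(2·22) ≡ 18/44. 44⁻¹ ≡ 21 (mod 71) since 44·21 = 924 ≡ 1, so λ ≡ 18·21 ≡ 23.
  x = λ² - 45 - 45 = 529 - 90 ≡ 13; y = λ·(45 - 13) - 22 ≡ 4. → (13, 4)
double: tangent at (13, 4): λ = (3·13² + 49)/(2·4) ≡ 59/8. 8⁻¹ ≡ 9 (mod 71), so λ ≡ 59·9 ≡ 34.
  x = λ² - 13 - 13 = 1156 - 26 ≡ 65; y = λ·(13 - 65) - 4 ≡ 3. → (65, 3)
double: tangent at (65, 3): λ = (3·65² + 49)/(2·3) ≡ 15/6. 6⁻¹ ≡ 12 (mod 71), so λ ≡ 15·12 ≡ 38.
  x = λ² - 65 - 65 = 1444 - 130 ≡ 36; y = λ·(65 - 36) - 3 ≡ 34. → (36, 34)

(36, 34)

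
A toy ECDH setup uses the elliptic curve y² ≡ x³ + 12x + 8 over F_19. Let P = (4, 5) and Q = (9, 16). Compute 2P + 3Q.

First 2P:
Repeated addition: build up to 2P.
2P: tangent at (4, 5): λ = (3·4² + 12)/(2·5) ≡ 3/10. 10⁻¹ ≡ 2 (mod 19) since 10·2 = 20 ≡ 1, so λ ≡ 3·2 ≡ 6.
  x = λ² - 4 - 4 = 36 - 8 ≡ 9; y = λ·(4 - 9) - 5 ≡ 3. → (9, 3)
2P = (9, 3).
Next 3Q:
Repeated addition: build up to 3Q.
2Q: tangent at (9, 16): λ = (3·9² + 12)/(2·16) ≡ 8/13. 13⁻¹ ≡ 3 (mod 19), so λ ≡ 8·3 ≡ 5.
  x = λ² - 9 - 9 = 25 - 18 ≡ 7; y = λ·(9 - 7) - 16 ≡ 13. → (7, 13)
3Q: (7, 13) + (9, 16). λ = (16 - 13)/(9 - 7) ≡ 3/2 mod 19. 2⁻¹ ≡ 10 (mod 19) since 2·10 = 20 ≡ 1, so λ ≡ 11.
  x = λ² - 7 - 9 = 121 - 16 ≡ 10; y = λ·(7 - 10) - 13 ≡ 11. → (10, 11)
3Q = (10, 11).
Finally 2P + 3Q:
(9, 3) + (10, 11). λ = (11 - 3)/(10 - 9) ≡ 8/1 mod 19. 1⁻¹ ≡ 1 (mod 19), so λ ≡ 8.
  x = λ² - 9 - 10 = 64 - 19 ≡ 7; y = λ·(9 - 7) - 3 ≡ 13. → (7, 13)

(7, 13)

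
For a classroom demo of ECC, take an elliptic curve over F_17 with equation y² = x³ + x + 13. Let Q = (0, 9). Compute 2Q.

(1, 7)

tangent at (0, 9): λ = (3·0² + 1)/(2·9) ≡ 1/1. 1⁻¹ ≡ 1 (mod 17) since 1·1 = 1 ≡ 1, so λ ≡ 1·1 ≡ 1.
  x = λ² - 0 - 0 = 1 - 0 ≡ 1; y = λ·(0 - 1) - 9 ≡ 7. → (1, 7)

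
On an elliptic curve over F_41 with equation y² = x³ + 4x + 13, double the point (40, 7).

tangent at (40, 7): λ = (3·40² + 4)/(2·7) ≡ 7/14. 14⁻¹ ≡ 3 (mod 41), so λ ≡ 7·3 ≡ 21.
  x = λ² - 40 - 40 = 441 - 80 ≡ 33; y = λ·(40 - 33) - 7 ≡ 17. → (33, 17)

(33, 17)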